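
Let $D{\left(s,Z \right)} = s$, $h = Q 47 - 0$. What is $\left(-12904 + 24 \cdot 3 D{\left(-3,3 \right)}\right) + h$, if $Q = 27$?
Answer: $-11851$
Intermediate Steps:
$h = 1269$ ($h = 27 \cdot 47 - 0 = 1269 + 0 = 1269$)
$\left(-12904 + 24 \cdot 3 D{\left(-3,3 \right)}\right) + h = \left(-12904 + 24 \cdot 3 \left(-3\right)\right) + 1269 = \left(-12904 + 72 \left(-3\right)\right) + 1269 = \left(-12904 - 216\right) + 1269 = -13120 + 1269 = -11851$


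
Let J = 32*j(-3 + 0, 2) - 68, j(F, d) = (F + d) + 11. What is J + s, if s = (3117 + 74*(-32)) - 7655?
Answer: -6654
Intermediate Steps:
j(F, d) = 11 + F + d
s = -6906 (s = (3117 - 2368) - 7655 = 749 - 7655 = -6906)
J = 252 (J = 32*(11 + (-3 + 0) + 2) - 68 = 32*(11 - 3 + 2) - 68 = 32*10 - 68 = 320 - 68 = 252)
J + s = 252 - 6906 = -6654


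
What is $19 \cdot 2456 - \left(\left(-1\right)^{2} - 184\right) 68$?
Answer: $59108$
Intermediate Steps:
$19 \cdot 2456 - \left(\left(-1\right)^{2} - 184\right) 68 = 46664 - \left(1 - 184\right) 68 = 46664 - \left(-183\right) 68 = 46664 - -12444 = 46664 + 12444 = 59108$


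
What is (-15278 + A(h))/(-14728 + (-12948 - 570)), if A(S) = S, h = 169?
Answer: 521/974 ≈ 0.53491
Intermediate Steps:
(-15278 + A(h))/(-14728 + (-12948 - 570)) = (-15278 + 169)/(-14728 + (-12948 - 570)) = -15109/(-14728 - 13518) = -15109/(-28246) = -15109*(-1/28246) = 521/974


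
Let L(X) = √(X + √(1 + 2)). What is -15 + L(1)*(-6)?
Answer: -15 - 6*√(1 + √3) ≈ -24.917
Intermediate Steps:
L(X) = √(X + √3)
-15 + L(1)*(-6) = -15 + √(1 + √3)*(-6) = -15 - 6*√(1 + √3)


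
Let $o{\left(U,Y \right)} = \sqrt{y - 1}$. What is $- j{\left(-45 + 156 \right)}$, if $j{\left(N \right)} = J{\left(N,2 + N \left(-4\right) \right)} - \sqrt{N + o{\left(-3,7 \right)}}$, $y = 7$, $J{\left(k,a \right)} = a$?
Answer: $442 + \sqrt{111 + \sqrt{6}} \approx 452.65$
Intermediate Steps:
$o{\left(U,Y \right)} = \sqrt{6}$ ($o{\left(U,Y \right)} = \sqrt{7 - 1} = \sqrt{6}$)
$j{\left(N \right)} = 2 - \sqrt{N + \sqrt{6}} - 4 N$ ($j{\left(N \right)} = \left(2 + N \left(-4\right)\right) - \sqrt{N + \sqrt{6}} = \left(2 - 4 N\right) - \sqrt{N + \sqrt{6}} = 2 - \sqrt{N + \sqrt{6}} - 4 N$)
$- j{\left(-45 + 156 \right)} = - (2 - \sqrt{\left(-45 + 156\right) + \sqrt{6}} - 4 \left(-45 + 156\right)) = - (2 - \sqrt{111 + \sqrt{6}} - 444) = - (-442 - \sqrt{111 + \sqrt{6}}) = 442 + \sqrt{111 + \sqrt{6}}$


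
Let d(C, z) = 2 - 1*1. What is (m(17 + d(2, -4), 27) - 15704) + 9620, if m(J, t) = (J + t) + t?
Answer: -6012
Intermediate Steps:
d(C, z) = 1 (d(C, z) = 2 - 1 = 1)
m(J, t) = J + 2*t
(m(17 + d(2, -4), 27) - 15704) + 9620 = (((17 + 1) + 2*27) - 15704) + 9620 = ((18 + 54) - 15704) + 9620 = (72 - 15704) + 9620 = -15632 + 9620 = -6012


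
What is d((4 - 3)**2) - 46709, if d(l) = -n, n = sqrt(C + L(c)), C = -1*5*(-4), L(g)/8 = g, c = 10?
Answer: -46719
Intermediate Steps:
L(g) = 8*g
C = 20 (C = -5*(-4) = 20)
n = 10 (n = sqrt(20 + 8*10) = sqrt(20 + 80) = sqrt(100) = 10)
d(l) = -10 (d(l) = -1*10 = -10)
d((4 - 3)**2) - 46709 = -10 - 46709 = -46719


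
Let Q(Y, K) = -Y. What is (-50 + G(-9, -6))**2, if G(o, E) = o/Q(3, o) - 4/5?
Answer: 57121/25 ≈ 2284.8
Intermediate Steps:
G(o, E) = -4/5 - o/3 (G(o, E) = o/((-1*3)) - 4/5 = o/(-3) - 4*1/5 = o*(-1/3) - 4/5 = -o/3 - 4/5 = -4/5 - o/3)
(-50 + G(-9, -6))**2 = (-50 + (-4/5 - 1/3*(-9)))**2 = (-50 + (-4/5 + 3))**2 = (-50 + 11/5)**2 = (-239/5)**2 = 57121/25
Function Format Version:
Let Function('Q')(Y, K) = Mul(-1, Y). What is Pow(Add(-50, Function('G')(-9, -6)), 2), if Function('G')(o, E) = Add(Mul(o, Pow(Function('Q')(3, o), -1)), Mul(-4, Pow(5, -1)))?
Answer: Rational(57121, 25) ≈ 2284.8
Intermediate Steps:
Function('G')(o, E) = Add(Rational(-4, 5), Mul(Rational(-1, 3), o)) (Function('G')(o, E) = Add(Mul(o, Pow(Mul(-1, 3), -1)), Mul(-4, Pow(5, -1))) = Add(Mul(o, Pow(-3, -1)), Mul(-4, Rational(1, 5))) = Add(Mul(o, Rational(-1, 3)), Rational(-4, 5)) = Add(Mul(Rational(-1, 3), o), Rational(-4, 5)) = Add(Rational(-4, 5), Mul(Rational(-1, 3), o)))
Pow(Add(-50, Function('G')(-9, -6)), 2) = Pow(Add(-50, Add(Rational(-4, 5), Mul(Rational(-1, 3), -9))), 2) = Pow(Add(-50, Add(Rational(-4, 5), 3)), 2) = Pow(Add(-50, Rational(11, 5)), 2) = Pow(Rational(-239, 5), 2) = Rational(57121, 25)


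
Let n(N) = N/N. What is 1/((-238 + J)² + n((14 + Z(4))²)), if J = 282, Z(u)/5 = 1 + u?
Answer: 1/1937 ≈ 0.00051626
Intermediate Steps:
Z(u) = 5 + 5*u (Z(u) = 5*(1 + u) = 5 + 5*u)
n(N) = 1
1/((-238 + J)² + n((14 + Z(4))²)) = 1/((-238 + 282)² + 1) = 1/(44² + 1) = 1/(1936 + 1) = 1/1937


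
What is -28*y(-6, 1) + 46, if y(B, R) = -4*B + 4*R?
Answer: -738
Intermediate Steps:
-28*y(-6, 1) + 46 = -28*(-4*(-6) + 4*1) + 46 = -28*(24 + 4) + 46 = -28*28 + 46 = -784 + 46 = -738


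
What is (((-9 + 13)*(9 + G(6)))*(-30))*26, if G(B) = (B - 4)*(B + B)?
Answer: -102960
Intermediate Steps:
G(B) = 2*B*(-4 + B) (G(B) = (-4 + B)*(2*B) = 2*B*(-4 + B))
(((-9 + 13)*(9 + G(6)))*(-30))*26 = (((-9 + 13)*(9 + 2*6*(-4 + 6)))*(-30))*26 = ((4*(9 + 2*6*2))*(-30))*26 = ((4*(9 + 24))*(-30))*26 = ((4*33)*(-30))*26 = (132*(-30))*26 = -3960*26 = -102960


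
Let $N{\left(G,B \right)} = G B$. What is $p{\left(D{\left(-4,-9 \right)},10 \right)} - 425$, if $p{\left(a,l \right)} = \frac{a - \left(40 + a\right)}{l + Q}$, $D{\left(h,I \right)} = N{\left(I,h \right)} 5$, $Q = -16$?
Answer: $- \frac{1255}{3} \approx -418.33$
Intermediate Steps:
$N{\left(G,B \right)} = B G$
$D{\left(h,I \right)} = 5 I h$ ($D{\left(h,I \right)} = h I 5 = I h 5 = 5 I h$)
$p{\left(a,l \right)} = - \frac{40}{-16 + l}$ ($p{\left(a,l \right)} = \frac{a - \left(40 + a\right)}{l - 16} = - \frac{40}{-16 + l}$)
$p{\left(D{\left(-4,-9 \right)},10 \right)} - 425 = - \frac{40}{-16 + 10} - 425 = - \frac{40}{-6} - 425 = \left(-40\right) \left(- \frac{1}{6}\right) - 425 = \frac{20}{3} - 425 = - \frac{1255}{3}$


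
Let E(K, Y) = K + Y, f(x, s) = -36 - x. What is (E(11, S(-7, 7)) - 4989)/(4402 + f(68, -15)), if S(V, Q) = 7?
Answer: -4971/4298 ≈ -1.1566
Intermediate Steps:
(E(11, S(-7, 7)) - 4989)/(4402 + f(68, -15)) = ((11 + 7) - 4989)/(4402 + (-36 - 1*68)) = (18 - 4989)/(4402 + (-36 - 68)) = -4971/(4402 - 104) = -4971/4298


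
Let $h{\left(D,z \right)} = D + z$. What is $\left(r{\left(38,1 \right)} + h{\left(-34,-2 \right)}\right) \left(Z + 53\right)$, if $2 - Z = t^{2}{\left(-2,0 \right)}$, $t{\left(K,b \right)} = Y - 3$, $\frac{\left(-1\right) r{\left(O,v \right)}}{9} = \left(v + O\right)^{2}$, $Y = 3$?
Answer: $-754875$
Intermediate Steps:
$r{\left(O,v \right)} = - 9 \left(O + v\right)^{2}$ ($r{\left(O,v \right)} = - 9 \left(v + O\right)^{2} = - 9 \left(O + v\right)^{2}$)
$t{\left(K,b \right)} = 0$ ($t{\left(K,b \right)} = 3 - 3 = 0$)
$Z = 2$ ($Z = 2 - 0^{2} = 2 - 0 = 2 + 0 = 2$)
$\left(r{\left(38,1 \right)} + h{\left(-34,-2 \right)}\right) \left(Z + 53\right) = \left(- 9 \left(38 + 1\right)^{2} - 36\right) \left(2 + 53\right) = \left(- 9 \cdot 39^{2} - 36\right) 55 = \left(\left(-9\right) 1521 - 36\right) 55 = \left(-13689 - 36\right) 55 = \left(-13725\right) 55 = -754875$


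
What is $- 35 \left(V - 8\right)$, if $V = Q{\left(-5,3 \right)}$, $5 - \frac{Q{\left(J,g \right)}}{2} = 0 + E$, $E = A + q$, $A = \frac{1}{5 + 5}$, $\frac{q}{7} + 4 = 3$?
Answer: $-553$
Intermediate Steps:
$q = -7$ ($q = -28 + 7 \cdot 3 = -28 + 21 = -7$)
$A = \frac{1}{10} \approx 0.1$
$E = - \frac{69}{10}$ ($E = \frac{1}{10} - 7 = - \frac{69}{10} \approx -6.9$)
$Q{\left(J,g \right)} = \frac{119}{5}$ ($Q{\left(J,g \right)} = 10 - 2 \left(0 - \frac{69}{10}\right) = 10 - - \frac{69}{5} = 10 + \frac{69}{5} = \frac{119}{5}$)
$V = \frac{119}{5} \approx 23.8$
$- 35 \left(V - 8\right) = - 35 \left(\frac{119}{5} - 8\right) = \left(-35\right) \frac{79}{5} = -553$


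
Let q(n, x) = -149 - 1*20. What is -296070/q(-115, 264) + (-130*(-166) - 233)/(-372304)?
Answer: 110224437637/62919376 ≈ 1751.8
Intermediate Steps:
q(n, x) = -169 (q(n, x) = -149 - 20 = -169)
-296070/q(-115, 264) + (-130*(-166) - 233)/(-372304) = -296070/(-169) + (-130*(-166) - 233)/(-372304) = -296070*(-1/169) + (21580 - 233)*(-1/372304) = 296070/169 + 21347*(-1/372304) = 296070/169 - 21347/372304 = 110224437637/62919376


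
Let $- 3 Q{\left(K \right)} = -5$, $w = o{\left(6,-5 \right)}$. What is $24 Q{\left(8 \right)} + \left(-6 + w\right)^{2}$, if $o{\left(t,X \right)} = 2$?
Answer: $56$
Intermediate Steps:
$w = 2$
$Q{\left(K \right)} = \frac{5}{3}$ ($Q{\left(K \right)} = \left(- \frac{1}{3}\right) \left(-5\right) = \frac{5}{3}$)
$24 Q{\left(8 \right)} + \left(-6 + w\right)^{2} = 24 \cdot \frac{5}{3} + \left(-6 + 2\right)^{2} = 40 + \left(-4\right)^{2} = 40 + 16 = 56$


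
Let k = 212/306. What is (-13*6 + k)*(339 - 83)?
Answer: -3027968/153 ≈ -19791.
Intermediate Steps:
k = 106/153 (k = 212*(1/306) = 106/153 ≈ 0.69281)
(-13*6 + k)*(339 - 83) = (-13*6 + 106/153)*(339 - 83) = (-78 + 106/153)*256 = -11828/153*256 = -3027968/153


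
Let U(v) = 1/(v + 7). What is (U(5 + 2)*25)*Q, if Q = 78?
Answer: 975/7 ≈ 139.29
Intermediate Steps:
U(v) = 1/(7 + v)
(U(5 + 2)*25)*Q = (25/(7 + (5 + 2)))*78 = (25/(7 + 7))*78 = (25/14)*78 = 975/7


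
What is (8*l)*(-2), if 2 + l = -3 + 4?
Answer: 16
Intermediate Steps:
l = -1 (l = -2 + (-3 + 4) = -2 + 1 = -1)
(8*l)*(-2) = (8*(-1))*(-2) = -8*(-2) = 16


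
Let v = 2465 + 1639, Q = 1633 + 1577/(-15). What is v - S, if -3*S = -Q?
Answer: 161762/45 ≈ 3594.7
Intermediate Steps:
Q = 22918/15 (Q = 1633 + 1577*(-1/15) = 1633 - 1577/15 = 22918/15 ≈ 1527.9)
v = 4104
S = 22918/45 (S = -(-1)*22918/(3*15) = -⅓*(-22918/15) = 22918/45 ≈ 509.29)
v - S = 4104 - 1*22918/45 = 4104 - 22918/45 = 161762/45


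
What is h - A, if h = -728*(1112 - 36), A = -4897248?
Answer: 4113920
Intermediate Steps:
h = -783328 (h = -728*1076 = -783328)
h - A = -783328 - 1*(-4897248) = -783328 + 4897248 = 4113920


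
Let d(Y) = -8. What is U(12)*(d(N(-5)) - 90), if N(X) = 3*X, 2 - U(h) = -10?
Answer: -1176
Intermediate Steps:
U(h) = 12 (U(h) = 2 - 1*(-10) = 2 + 10 = 12)
U(12)*(d(N(-5)) - 90) = 12*(-8 - 90) = 12*(-98) = -1176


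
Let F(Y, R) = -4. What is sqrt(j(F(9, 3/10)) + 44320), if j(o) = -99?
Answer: sqrt(44221) ≈ 210.29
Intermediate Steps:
sqrt(j(F(9, 3/10)) + 44320) = sqrt(-99 + 44320) = sqrt(44221)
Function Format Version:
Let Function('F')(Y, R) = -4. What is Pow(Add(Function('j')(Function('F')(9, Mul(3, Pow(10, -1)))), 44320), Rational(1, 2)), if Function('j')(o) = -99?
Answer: Pow(44221, Rational(1, 2)) ≈ 210.29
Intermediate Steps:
Pow(Add(Function('j')(Function('F')(9, Mul(3, Pow(10, -1)))), 44320), Rational(1, 2)) = Pow(Add(-99, 44320), Rational(1, 2)) = Pow(44221, Rational(1, 2))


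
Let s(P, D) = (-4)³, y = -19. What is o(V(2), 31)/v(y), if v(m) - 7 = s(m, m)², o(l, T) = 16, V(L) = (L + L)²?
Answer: 16/4103 ≈ 0.0038996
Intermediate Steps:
V(L) = 4*L² (V(L) = (2*L)² = 4*L²)
s(P, D) = -64
v(m) = 4103 (v(m) = 7 + (-64)² = 7 + 4096 = 4103)
o(V(2), 31)/v(y) = 16/4103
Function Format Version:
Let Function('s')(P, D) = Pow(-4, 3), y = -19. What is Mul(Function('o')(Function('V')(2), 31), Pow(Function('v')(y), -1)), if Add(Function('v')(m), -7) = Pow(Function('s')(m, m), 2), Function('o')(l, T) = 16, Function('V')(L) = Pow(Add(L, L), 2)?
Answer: Rational(16, 4103) ≈ 0.0038996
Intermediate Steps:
Function('V')(L) = Mul(4, Pow(L, 2)) (Function('V')(L) = Pow(Mul(2, L), 2) = Mul(4, Pow(L, 2)))
Function('s')(P, D) = -64
Function('v')(m) = 4103 (Function('v')(m) = Add(7, Pow(-64, 2)) = Add(7, 4096) = 4103)
Mul(Function('o')(Function('V')(2), 31), Pow(Function('v')(y), -1)) = Mul(16, Pow(4103, -1)) = Mul(16, Rational(1, 4103)) = Rational(16, 4103)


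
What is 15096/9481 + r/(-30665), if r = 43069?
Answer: 54581651/290734865 ≈ 0.18774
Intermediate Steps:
15096/9481 + r/(-30665) = 15096/9481 + 43069/(-30665) = 15096*(1/9481) + 43069*(-1/30665) = 15096/9481 - 43069/30665 = 54581651/290734865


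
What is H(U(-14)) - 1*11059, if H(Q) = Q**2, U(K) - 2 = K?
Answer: -10915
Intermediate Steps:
U(K) = 2 + K
H(U(-14)) - 1*11059 = (2 - 14)**2 - 1*11059 = (-12)**2 - 11059 = 144 - 11059 = -10915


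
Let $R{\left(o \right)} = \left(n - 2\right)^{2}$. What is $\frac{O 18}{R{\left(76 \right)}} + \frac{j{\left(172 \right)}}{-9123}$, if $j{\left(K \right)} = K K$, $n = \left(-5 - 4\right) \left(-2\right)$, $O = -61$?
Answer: $- \frac{8795279}{1167744} \approx -7.5319$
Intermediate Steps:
$n = 18$ ($n = \left(-9\right) \left(-2\right) = 18$)
$j{\left(K \right)} = K^{2}$
$R{\left(o \right)} = 256$ ($R{\left(o \right)} = \left(18 - 2\right)^{2} = 16^{2} = 256$)
$\frac{O 18}{R{\left(76 \right)}} + \frac{j{\left(172 \right)}}{-9123} = \frac{\left(-61\right) 18}{256} + \frac{172^{2}}{-9123} = \left(-1098\right) \frac{1}{256} + 29584 \left(- \frac{1}{9123}\right) = - \frac{549}{128} - \frac{29584}{9123} = - \frac{8795279}{1167744}$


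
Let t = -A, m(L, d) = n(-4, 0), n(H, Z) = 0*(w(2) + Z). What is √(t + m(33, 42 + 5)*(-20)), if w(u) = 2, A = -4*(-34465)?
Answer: 2*I*√34465 ≈ 371.29*I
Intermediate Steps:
A = 137860
n(H, Z) = 0 (n(H, Z) = 0*(2 + Z) = 0)
m(L, d) = 0
t = -137860 (t = -1*137860 = -137860)
√(t + m(33, 42 + 5)*(-20)) = √(-137860 + 0*(-20)) = √(-137860 + 0) = √(-137860) = 2*I*√34465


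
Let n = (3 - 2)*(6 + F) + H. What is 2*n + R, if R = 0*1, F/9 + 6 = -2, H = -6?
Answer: -144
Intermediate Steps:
F = -72 (F = -54 + 9*(-2) = -54 - 18 = -72)
R = 0
n = -72 (n = (3 - 2)*(6 - 72) - 6 = 1*(-66) - 6 = -66 - 6 = -72)
2*n + R = 2*(-72) + 0 = -144 + 0 = -144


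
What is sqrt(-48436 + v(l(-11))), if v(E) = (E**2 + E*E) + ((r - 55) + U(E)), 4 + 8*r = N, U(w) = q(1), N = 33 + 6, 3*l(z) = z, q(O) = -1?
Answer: I*sqrt(6978346)/12 ≈ 220.14*I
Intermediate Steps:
l(z) = z/3
N = 39
U(w) = -1
r = 35/8 (r = -1/2 + (1/8)*39 = -1/2 + 39/8 = 35/8 ≈ 4.3750)
v(E) = -413/8 + 2*E**2 (v(E) = (E**2 + E*E) + ((35/8 - 55) - 1) = (E**2 + E**2) + (-405/8 - 1) = 2*E**2 - 413/8 = -413/8 + 2*E**2)
sqrt(-48436 + v(l(-11))) = sqrt(-48436 + (-413/8 + 2*((1/3)*(-11))**2)) = sqrt(-48436 + (-413/8 + 2*(-11/3)**2)) = sqrt(-48436 + (-413/8 + 2*(121/9))) = sqrt(-48436 + (-413/8 + 242/9)) = sqrt(-48436 - 1781/72) = sqrt(-3489173/72) = I*sqrt(6978346)/12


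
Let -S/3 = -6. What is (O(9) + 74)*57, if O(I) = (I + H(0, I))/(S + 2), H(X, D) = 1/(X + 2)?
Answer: 169803/40 ≈ 4245.1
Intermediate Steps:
S = 18 (S = -3*(-6) = 18)
H(X, D) = 1/(2 + X)
O(I) = 1/40 + I/20 (O(I) = (I + 1/(2 + 0))/(18 + 2) = (I + 1/2)/20 = (I + 1/2)*(1/20) = (1/2 + I)*(1/20) = 1/40 + I/20)
(O(9) + 74)*57 = ((1/40 + (1/20)*9) + 74)*57 = ((1/40 + 9/20) + 74)*57 = (19/40 + 74)*57 = (2979/40)*57 = 169803/40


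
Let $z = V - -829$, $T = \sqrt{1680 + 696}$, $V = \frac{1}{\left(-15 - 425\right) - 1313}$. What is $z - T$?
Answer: $\frac{1453236}{1753} - 6 \sqrt{66} \approx 780.25$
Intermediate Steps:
$V = - \frac{1}{1753}$ ($V = \frac{1}{\left(-15 - 425\right) - 1313} = \frac{1}{-440 - 1313} = \frac{1}{-1753} = - \frac{1}{1753} \approx -0.00057045$)
$T = 6 \sqrt{66}$ ($T = \sqrt{2376} = 6 \sqrt{66} \approx 48.744$)
$z = \frac{1453236}{1753}$ ($z = - \frac{1}{1753} - -829 = - \frac{1}{1753} + 829 = \frac{1453236}{1753} \approx 829.0$)
$z - T = \frac{1453236}{1753} - 6 \sqrt{66}$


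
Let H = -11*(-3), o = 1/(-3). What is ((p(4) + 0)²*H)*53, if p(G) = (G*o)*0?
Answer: 0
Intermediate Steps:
o = -⅓ ≈ -0.33333
p(G) = 0 (p(G) = (G*(-⅓))*0 = -G/3*0 = 0)
H = 33
((p(4) + 0)²*H)*53 = ((0 + 0)²*33)*53 = (0²*33)*53 = (0*33)*53 = 0*53 = 0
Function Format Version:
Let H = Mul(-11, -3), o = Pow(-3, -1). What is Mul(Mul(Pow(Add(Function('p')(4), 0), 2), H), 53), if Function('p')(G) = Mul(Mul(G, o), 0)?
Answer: 0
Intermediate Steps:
o = Rational(-1, 3) ≈ -0.33333
Function('p')(G) = 0 (Function('p')(G) = Mul(Mul(G, Rational(-1, 3)), 0) = Mul(Mul(Rational(-1, 3), G), 0) = 0)
H = 33
Mul(Mul(Pow(Add(Function('p')(4), 0), 2), H), 53) = Mul(Mul(Pow(Add(0, 0), 2), 33), 53) = Mul(Mul(Pow(0, 2), 33), 53) = Mul(Mul(0, 33), 53) = Mul(0, 53) = 0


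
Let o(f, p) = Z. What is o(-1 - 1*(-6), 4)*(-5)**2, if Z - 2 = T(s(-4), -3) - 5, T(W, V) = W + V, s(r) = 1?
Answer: -125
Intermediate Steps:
T(W, V) = V + W
Z = -5 (Z = 2 + ((-3 + 1) - 5) = 2 + (-2 - 5) = 2 - 7 = -5)
o(f, p) = -5
o(-1 - 1*(-6), 4)*(-5)**2 = -5*(-5)**2 = -5*25 = -125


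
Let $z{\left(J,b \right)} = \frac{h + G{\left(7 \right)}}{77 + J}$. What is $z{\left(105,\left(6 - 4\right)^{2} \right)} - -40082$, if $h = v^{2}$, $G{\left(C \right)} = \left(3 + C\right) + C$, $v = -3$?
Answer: $\frac{280575}{7} \approx 40082.0$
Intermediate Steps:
$G{\left(C \right)} = 3 + 2 C$
$h = 9$ ($h = \left(-3\right)^{2} = 9$)
$z{\left(J,b \right)} = \frac{26}{77 + J}$ ($z{\left(J,b \right)} = \frac{9 + \left(3 + 2 \cdot 7\right)}{77 + J} = \frac{9 + \left(3 + 14\right)}{77 + J} = \frac{9 + 17}{77 + J} = \frac{26}{77 + J}$)
$z{\left(105,\left(6 - 4\right)^{2} \right)} - -40082 = \frac{26}{77 + 105} - -40082 = \frac{26}{182} + 40082 = 26 \cdot \frac{1}{182} + 40082 = \frac{1}{7} + 40082 = \frac{280575}{7}$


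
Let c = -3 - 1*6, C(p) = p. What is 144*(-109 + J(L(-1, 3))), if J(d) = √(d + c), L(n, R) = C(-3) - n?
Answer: -15696 + 144*I*√11 ≈ -15696.0 + 477.59*I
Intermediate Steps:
c = -9 (c = -3 - 6 = -9)
L(n, R) = -3 - n
J(d) = √(-9 + d) (J(d) = √(d - 9) = √(-9 + d))
144*(-109 + J(L(-1, 3))) = 144*(-109 + √(-9 + (-3 - 1*(-1)))) = 144*(-109 + √(-9 + (-3 + 1))) = 144*(-109 + √(-9 - 2)) = 144*(-109 + √(-11)) = 144*(-109 + I*√11) = -15696 + 144*I*√11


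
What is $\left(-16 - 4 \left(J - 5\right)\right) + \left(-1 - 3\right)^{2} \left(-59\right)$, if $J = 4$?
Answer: $-956$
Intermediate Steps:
$\left(-16 - 4 \left(J - 5\right)\right) + \left(-1 - 3\right)^{2} \left(-59\right) = \left(-16 - 4 \left(4 - 5\right)\right) + \left(-1 - 3\right)^{2} \left(-59\right) = \left(-16 - -4\right) + \left(-4\right)^{2} \left(-59\right) = \left(-16 + 4\right) + 16 \left(-59\right) = -12 - 944 = -956$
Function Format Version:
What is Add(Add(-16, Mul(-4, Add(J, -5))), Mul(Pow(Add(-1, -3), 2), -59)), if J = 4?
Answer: -956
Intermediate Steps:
Add(Add(-16, Mul(-4, Add(J, -5))), Mul(Pow(Add(-1, -3), 2), -59)) = Add(Add(-16, Mul(-4, Add(4, -5))), Mul(Pow(Add(-1, -3), 2), -59)) = Add(Add(-16, Mul(-4, -1)), Mul(Pow(-4, 2), -59)) = Add(Add(-16, 4), Mul(16, -59)) = Add(-12, -944) = -956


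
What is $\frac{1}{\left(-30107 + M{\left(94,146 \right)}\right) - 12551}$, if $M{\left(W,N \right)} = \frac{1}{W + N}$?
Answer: $- \frac{240}{10237919} \approx -2.3442 \cdot 10^{-5}$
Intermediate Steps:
$M{\left(W,N \right)} = \frac{1}{N + W}$
$\frac{1}{\left(-30107 + M{\left(94,146 \right)}\right) - 12551} = \frac{1}{\left(-30107 + \frac{1}{146 + 94}\right) - 12551} = \frac{1}{\left(-30107 + \frac{1}{240}\right) - 12551} = \frac{1}{- \frac{7225679}{240} - 12551} = \frac{1}{- \frac{10237919}{240}} = - \frac{240}{10237919}$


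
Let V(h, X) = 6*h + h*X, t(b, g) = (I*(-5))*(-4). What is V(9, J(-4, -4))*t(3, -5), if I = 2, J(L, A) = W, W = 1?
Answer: 2520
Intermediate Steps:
J(L, A) = 1
t(b, g) = 40 (t(b, g) = (2*(-5))*(-4) = -10*(-4) = 40)
V(h, X) = 6*h + X*h
V(9, J(-4, -4))*t(3, -5) = (9*(6 + 1))*40 = (9*7)*40 = 63*40 = 2520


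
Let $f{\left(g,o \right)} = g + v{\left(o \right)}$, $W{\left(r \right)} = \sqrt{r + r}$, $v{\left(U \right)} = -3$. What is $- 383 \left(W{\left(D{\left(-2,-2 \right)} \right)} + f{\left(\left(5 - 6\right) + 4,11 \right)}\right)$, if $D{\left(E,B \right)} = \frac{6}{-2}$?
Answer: $- 383 i \sqrt{6} \approx - 938.15 i$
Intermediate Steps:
$D{\left(E,B \right)} = -3$ ($D{\left(E,B \right)} = 6 \left(- \frac{1}{2}\right) = -3$)
$W{\left(r \right)} = \sqrt{2} \sqrt{r}$ ($W{\left(r \right)} = \sqrt{2 r} = \sqrt{2} \sqrt{r}$)
$f{\left(g,o \right)} = -3 + g$ ($f{\left(g,o \right)} = g - 3 = -3 + g$)
$- 383 \left(W{\left(D{\left(-2,-2 \right)} \right)} + f{\left(\left(5 - 6\right) + 4,11 \right)}\right) = - 383 \left(\sqrt{2} \sqrt{-3} + \left(-3 + \left(\left(5 - 6\right) + 4\right)\right)\right) = - 383 \left(\sqrt{2} i \sqrt{3} + \left(-3 + \left(\left(5 - 6\right) + 4\right)\right)\right) = - 383 \left(i \sqrt{6} + \left(-3 + \left(-1 + 4\right)\right)\right) = - 383 \left(i \sqrt{6} + \left(-3 + 3\right)\right) = - 383 \left(i \sqrt{6} + 0\right) = - 383 i \sqrt{6}$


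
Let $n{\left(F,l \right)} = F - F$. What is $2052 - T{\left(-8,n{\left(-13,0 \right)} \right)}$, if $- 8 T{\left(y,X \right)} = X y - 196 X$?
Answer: $2052$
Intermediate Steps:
$n{\left(F,l \right)} = 0$
$T{\left(y,X \right)} = \frac{49 X}{2} - \frac{X y}{8}$ ($T{\left(y,X \right)} = - \frac{X y - 196 X}{8} = - \frac{- 196 X + X y}{8} = \frac{49 X}{2} - \frac{X y}{8}$)
$2052 - T{\left(-8,n{\left(-13,0 \right)} \right)} = 2052 - \frac{1}{8} \cdot 0 \left(196 - -8\right) = 2052 - \frac{1}{8} \cdot 0 \left(196 + 8\right) = 2052 - \frac{1}{8} \cdot 0 \cdot 204 = 2052 - 0 = 2052 + 0 = 2052$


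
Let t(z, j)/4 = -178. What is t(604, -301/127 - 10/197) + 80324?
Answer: 79612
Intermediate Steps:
t(z, j) = -712 (t(z, j) = 4*(-178) = -712)
t(604, -301/127 - 10/197) + 80324 = -712 + 80324 = 79612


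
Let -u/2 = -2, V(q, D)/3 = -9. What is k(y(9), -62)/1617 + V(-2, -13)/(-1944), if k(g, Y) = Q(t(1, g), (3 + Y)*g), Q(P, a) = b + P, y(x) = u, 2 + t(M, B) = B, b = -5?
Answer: 467/38808 ≈ 0.012034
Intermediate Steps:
V(q, D) = -27 (V(q, D) = 3*(-9) = -27)
t(M, B) = -2 + B
u = 4 (u = -2*(-2) = 4)
y(x) = 4
Q(P, a) = -5 + P
k(g, Y) = -7 + g (k(g, Y) = -5 + (-2 + g) = -7 + g)
k(y(9), -62)/1617 + V(-2, -13)/(-1944) = (-7 + 4)/1617 - 27/(-1944) = -3*1/1617 - 27*(-1/1944) = -1/539 + 1/72 = 467/38808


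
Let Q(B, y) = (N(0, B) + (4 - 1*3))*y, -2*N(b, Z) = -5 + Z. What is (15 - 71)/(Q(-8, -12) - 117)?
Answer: 56/207 ≈ 0.27053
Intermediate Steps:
N(b, Z) = 5/2 - Z/2 (N(b, Z) = -(-5 + Z)/2 = 5/2 - Z/2)
Q(B, y) = y*(7/2 - B/2) (Q(B, y) = ((5/2 - B/2) + (4 - 1*3))*y = ((5/2 - B/2) + (4 - 3))*y = ((5/2 - B/2) + 1)*y = (7/2 - B/2)*y = y*(7/2 - B/2))
(15 - 71)/(Q(-8, -12) - 117) = (15 - 71)/((½)*(-12)*(7 - 1*(-8)) - 117) = -56/((½)*(-12)*(7 + 8) - 117) = -56/((½)*(-12)*15 - 117) = -56/(-90 - 117) = -56/(-207) = -1/207*(-56) = 56/207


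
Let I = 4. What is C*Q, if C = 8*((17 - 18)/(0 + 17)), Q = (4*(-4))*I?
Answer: 512/17 ≈ 30.118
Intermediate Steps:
Q = -64 (Q = (4*(-4))*4 = -16*4 = -64)
C = -8/17 (C = 8*(-1/17) = -8/17 ≈ -0.47059)
C*Q = -8/17*(-64) = 512/17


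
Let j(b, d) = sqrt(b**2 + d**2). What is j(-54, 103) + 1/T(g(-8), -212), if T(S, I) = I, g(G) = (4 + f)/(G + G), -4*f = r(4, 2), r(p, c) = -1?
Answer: -1/212 + 5*sqrt(541) ≈ 116.29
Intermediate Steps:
f = 1/4 (f = -1/4*(-1) = 1/4 ≈ 0.25000)
g(G) = 17/(8*G) (g(G) = (4 + 1/4)/(G + G) = 17/(4*((2*G))) = 17*(1/(2*G))/4 = 17/(8*G))
j(-54, 103) + 1/T(g(-8), -212) = sqrt((-54)**2 + 103**2) + 1/(-212) = sqrt(2916 + 10609) - 1/212 = sqrt(13525) - 1/212 = 5*sqrt(541) - 1/212 = -1/212 + 5*sqrt(541)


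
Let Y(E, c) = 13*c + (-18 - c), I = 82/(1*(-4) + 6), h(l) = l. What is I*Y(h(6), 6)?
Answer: 2214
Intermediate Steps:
I = 41 (I = 82/(-4 + 6) = 82/2 = 82*(½) = 41)
Y(E, c) = -18 + 12*c
I*Y(h(6), 6) = 41*(-18 + 12*6) = 41*(-18 + 72) = 41*54 = 2214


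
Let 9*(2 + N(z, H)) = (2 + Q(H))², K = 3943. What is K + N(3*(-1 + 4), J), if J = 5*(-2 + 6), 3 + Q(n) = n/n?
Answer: 3941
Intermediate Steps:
Q(n) = -2 (Q(n) = -3 + n/n = -3 + 1 = -2)
J = 20 (J = 5*4 = 20)
N(z, H) = -2 (N(z, H) = -2 + (2 - 2)²/9 = -2 + (⅑)*0² = -2 + (⅑)*0 = -2 + 0 = -2)
K + N(3*(-1 + 4), J) = 3943 - 2 = 3941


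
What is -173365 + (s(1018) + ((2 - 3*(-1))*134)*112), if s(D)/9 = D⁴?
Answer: 9665706798459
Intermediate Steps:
s(D) = 9*D⁴
-173365 + (s(1018) + ((2 - 3*(-1))*134)*112) = -173365 + (9*1018⁴ + ((2 - 3*(-1))*134)*112) = -173365 + (9*1073967432976 + ((2 + 3)*134)*112) = -173365 + (9665706896784 + (5*134)*112) = -173365 + (9665706896784 + 670*112) = -173365 + (9665706896784 + 75040) = -173365 + 9665706971824 = 9665706798459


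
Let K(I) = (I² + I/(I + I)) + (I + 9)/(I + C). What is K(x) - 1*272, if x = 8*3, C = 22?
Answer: 7020/23 ≈ 305.22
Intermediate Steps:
x = 24
K(I) = ½ + I² + (9 + I)/(22 + I) (K(I) = (I² + I/(I + I)) + (I + 9)/(I + 22) = (I² + I/((2*I))) + (9 + I)/(22 + I) = (I² + (1/(2*I))*I) + (9 + I)/(22 + I) = (I² + ½) + (9 + I)/(22 + I) = (½ + I²) + (9 + I)/(22 + I) = ½ + I² + (9 + I)/(22 + I))
K(x) - 1*272 = (20 + 24³ + 22*24² + (3/2)*24)/(22 + 24) - 1*272 = (20 + 13824 + 22*576 + 36)/46 - 272 = (20 + 13824 + 12672 + 36)/46 - 272 = (1/46)*26552 - 272 = 13276/23 - 272 = 7020/23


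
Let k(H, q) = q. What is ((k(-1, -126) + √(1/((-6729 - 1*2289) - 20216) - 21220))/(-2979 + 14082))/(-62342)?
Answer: 3/16480553 - I*√18135179791554/20235284428884 ≈ 1.8203e-7 - 2.1045e-7*I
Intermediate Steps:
((k(-1, -126) + √(1/((-6729 - 1*2289) - 20216) - 21220))/(-2979 + 14082))/(-62342) = ((-126 + √(1/((-6729 - 1*2289) - 20216) - 21220))/(-2979 + 14082))/(-62342) = ((-126 + √(1/((-6729 - 2289) - 20216) - 21220))/11103)*(-1/62342) = ((-126 + √(1/(-9018 - 20216) - 21220))*(1/11103))*(-1/62342) = ((-126 + √(1/(-29234) - 21220))*(1/11103))*(-1/62342) = ((-126 + √(-1/29234 - 21220))*(1/11103))*(-1/62342) = ((-126 + √(-620345481/29234))*(1/11103))*(-1/62342) = ((-126 + I*√18135179791554/29234)*(1/11103))*(-1/62342) = (-42/3701 + I*√18135179791554/324585102)*(-1/62342) = 3/16480553 - I*√18135179791554/20235284428884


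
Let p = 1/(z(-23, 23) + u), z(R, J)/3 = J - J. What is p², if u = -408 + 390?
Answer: 1/324 ≈ 0.0030864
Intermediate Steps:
z(R, J) = 0 (z(R, J) = 3*(J - J) = 3*0 = 0)
u = -18
p = -1/18 (p = 1/(0 - 18) = 1/(-18) = -1/18 ≈ -0.055556)
p² = (-1/18)² = 1/324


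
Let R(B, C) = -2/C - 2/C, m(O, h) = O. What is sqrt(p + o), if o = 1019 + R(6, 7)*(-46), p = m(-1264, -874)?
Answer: I*sqrt(10717)/7 ≈ 14.789*I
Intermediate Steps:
p = -1264
R(B, C) = -4/C
o = 7317/7 (o = 1019 - 4/7*(-46) = 1019 + 184/7 = 7317/7 ≈ 1045.3)
sqrt(p + o) = sqrt(-1264 + 7317/7) = sqrt(-1531/7) = I*sqrt(10717)/7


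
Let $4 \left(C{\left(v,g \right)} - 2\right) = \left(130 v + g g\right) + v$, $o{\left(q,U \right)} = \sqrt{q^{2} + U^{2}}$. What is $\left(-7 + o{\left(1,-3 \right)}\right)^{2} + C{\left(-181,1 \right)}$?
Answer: $- \frac{11733}{2} - 14 \sqrt{10} \approx -5910.8$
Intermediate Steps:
$o{\left(q,U \right)} = \sqrt{U^{2} + q^{2}}$
$C{\left(v,g \right)} = 2 + \frac{g^{2}}{4} + \frac{131 v}{4}$ ($C{\left(v,g \right)} = 2 + \frac{\left(130 v + g g\right) + v}{4} = 2 + \frac{\left(130 v + g^{2}\right) + v}{4} = 2 + \frac{\left(g^{2} + 130 v\right) + v}{4} = 2 + \frac{g^{2} + 131 v}{4} = 2 + \left(\frac{g^{2}}{4} + \frac{131 v}{4}\right) = 2 + \frac{g^{2}}{4} + \frac{131 v}{4}$)
$\left(-7 + o{\left(1,-3 \right)}\right)^{2} + C{\left(-181,1 \right)} = \left(-7 + \sqrt{\left(-3\right)^{2} + 1^{2}}\right)^{2} + \left(2 + \frac{1^{2}}{4} + \frac{131}{4} \left(-181\right)\right) = \left(-7 + \sqrt{9 + 1}\right)^{2} + \left(2 + \frac{1}{4} \cdot 1 - \frac{23711}{4}\right) = \left(-7 + \sqrt{10}\right)^{2} + \left(2 + \frac{1}{4} - \frac{23711}{4}\right) = \left(-7 + \sqrt{10}\right)^{2} - \frac{11851}{2} = - \frac{11851}{2} + \left(-7 + \sqrt{10}\right)^{2}$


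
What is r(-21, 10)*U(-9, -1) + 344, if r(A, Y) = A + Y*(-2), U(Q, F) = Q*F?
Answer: -25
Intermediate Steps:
U(Q, F) = F*Q
r(A, Y) = A - 2*Y
r(-21, 10)*U(-9, -1) + 344 = (-21 - 2*10)*(-1*(-9)) + 344 = (-21 - 20)*9 + 344 = -41*9 + 344 = -369 + 344 = -25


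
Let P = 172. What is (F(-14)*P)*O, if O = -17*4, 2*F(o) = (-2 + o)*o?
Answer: -1309952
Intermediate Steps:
F(o) = o*(-2 + o)/2 (F(o) = ((-2 + o)*o)/2 = (o*(-2 + o))/2 = o*(-2 + o)/2)
O = -68
(F(-14)*P)*O = (((½)*(-14)*(-2 - 14))*172)*(-68) = (((½)*(-14)*(-16))*172)*(-68) = (112*172)*(-68) = 19264*(-68) = -1309952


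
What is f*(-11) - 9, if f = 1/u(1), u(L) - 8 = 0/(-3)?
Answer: -83/8 ≈ -10.375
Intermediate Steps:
u(L) = 8 (u(L) = 8 + 0/(-3) = 8 + 0*(-⅓) = 8 + 0 = 8)
f = ⅛ (f = 1/8 = ⅛ ≈ 0.12500)
f*(-11) - 9 = (⅛)*(-11) - 9 = -11/8 - 9 = -83/8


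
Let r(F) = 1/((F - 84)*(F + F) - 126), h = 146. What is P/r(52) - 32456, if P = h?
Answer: -536740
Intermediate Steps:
P = 146
r(F) = 1/(-126 + 2*F*(-84 + F)) (r(F) = 1/((-84 + F)*(2*F) - 126) = 1/(2*F*(-84 + F) - 126) = 1/(-126 + 2*F*(-84 + F)))
P/r(52) - 32456 = 146/((1/(2*(-63 + 52² - 84*52)))) - 32456 = 146/((1/(2*(-63 + 2704 - 4368)))) - 32456 = 146/(((½)/(-1727))) - 32456 = 146/(((½)*(-1/1727))) - 32456 = 146/(-1/3454) - 32456 = 146*(-3454) - 32456 = -504284 - 32456 = -536740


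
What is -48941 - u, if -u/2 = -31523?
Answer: -111987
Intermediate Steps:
u = 63046 (u = -2*(-31523) = 63046)
-48941 - u = -48941 - 1*63046 = -48941 - 63046 = -111987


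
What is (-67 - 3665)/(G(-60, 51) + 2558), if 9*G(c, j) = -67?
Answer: -33588/22955 ≈ -1.4632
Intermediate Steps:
G(c, j) = -67/9 (G(c, j) = (1/9)*(-67) = -67/9)
(-67 - 3665)/(G(-60, 51) + 2558) = (-67 - 3665)/(-67/9 + 2558) = -3732/22955/9 = -3732*9/22955 = -33588/22955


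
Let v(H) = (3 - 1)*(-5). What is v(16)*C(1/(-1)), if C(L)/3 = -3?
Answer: 90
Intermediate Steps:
C(L) = -9 (C(L) = 3*(-3) = -9)
v(H) = -10 (v(H) = 2*(-5) = -10)
v(16)*C(1/(-1)) = -10*(-9) = 90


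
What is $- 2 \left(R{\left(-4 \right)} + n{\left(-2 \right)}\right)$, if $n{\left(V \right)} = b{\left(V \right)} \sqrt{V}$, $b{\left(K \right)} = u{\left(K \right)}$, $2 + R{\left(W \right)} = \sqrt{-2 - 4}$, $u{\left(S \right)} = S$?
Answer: $4 - 2 i \sqrt{6} + 4 i \sqrt{2} \approx 4.0 + 0.75787 i$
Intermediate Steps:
$R{\left(W \right)} = -2 + i \sqrt{6}$ ($R{\left(W \right)} = -2 + \sqrt{-2 - 4} = -2 + \sqrt{-6} = -2 + i \sqrt{6}$)
$b{\left(K \right)} = K$
$n{\left(V \right)} = V^{\frac{3}{2}}$ ($n{\left(V \right)} = V \sqrt{V} = V^{\frac{3}{2}}$)
$- 2 \left(R{\left(-4 \right)} + n{\left(-2 \right)}\right) = - 2 \left(\left(-2 + i \sqrt{6}\right) + \left(-2\right)^{\frac{3}{2}}\right) = - 2 \left(\left(-2 + i \sqrt{6}\right) - 2 i \sqrt{2}\right) = - 2 \left(-2 + i \sqrt{6} - 2 i \sqrt{2}\right) = 4 - 2 i \sqrt{6} + 4 i \sqrt{2}$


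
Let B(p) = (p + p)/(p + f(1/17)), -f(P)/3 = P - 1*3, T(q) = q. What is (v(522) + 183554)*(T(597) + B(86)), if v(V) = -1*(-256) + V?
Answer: 44483366904/403 ≈ 1.1038e+8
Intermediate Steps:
f(P) = 9 - 3*P (f(P) = -3*(P - 1*3) = -3*(P - 3) = -3*(-3 + P) = 9 - 3*P)
B(p) = 2*p/(150/17 + p) (B(p) = (p + p)/(p + (9 - 3/17)) = (2*p)/(p + (9 - 3*1/17)) = (2*p)/(p + (9 - 3/17)) = (2*p)/(p + 150/17) = (2*p)/(150/17 + p) = 2*p/(150/17 + p))
v(V) = 256 + V
(v(522) + 183554)*(T(597) + B(86)) = ((256 + 522) + 183554)*(597 + 34*86/(150 + 17*86)) = (778 + 183554)*(597 + 34*86/(150 + 1462)) = 184332*(597 + 34*86/1612) = 184332*(597 + 34*86*(1/1612)) = 184332*(597 + 731/403) = 184332*(241322/403) = 44483366904/403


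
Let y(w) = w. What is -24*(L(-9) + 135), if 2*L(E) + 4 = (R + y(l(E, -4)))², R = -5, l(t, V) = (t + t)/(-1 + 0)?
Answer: -5220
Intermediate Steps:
l(t, V) = -2*t (l(t, V) = (2*t)/(-1) = (2*t)*(-1) = -2*t)
L(E) = -2 + (-5 - 2*E)²/2
-24*(L(-9) + 135) = -24*((-2 + (5 + 2*(-9))²/2) + 135) = -24*((-2 + (5 - 18)²/2) + 135) = -24*((-2 + (½)*(-13)²) + 135) = -24*((-2 + (½)*169) + 135) = -24*((-2 + 169/2) + 135) = -24*(165/2 + 135) = -24*435/2 = -5220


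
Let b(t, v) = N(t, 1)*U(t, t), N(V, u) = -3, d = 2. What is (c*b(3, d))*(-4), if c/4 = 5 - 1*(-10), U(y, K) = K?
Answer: 2160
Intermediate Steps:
c = 60 (c = 4*(5 - 1*(-10)) = 4*(5 + 10) = 4*15 = 60)
b(t, v) = -3*t
(c*b(3, d))*(-4) = (60*(-3*3))*(-4) = (60*(-9))*(-4) = -540*(-4) = 2160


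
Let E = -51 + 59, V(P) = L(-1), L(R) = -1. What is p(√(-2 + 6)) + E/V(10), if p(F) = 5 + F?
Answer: -1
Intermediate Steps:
V(P) = -1
E = 8
p(√(-2 + 6)) + E/V(10) = (5 + √(-2 + 6)) + 8/(-1) = (5 + √4) + 8*(-1) = (5 + 2) - 8 = 7 - 8 = -1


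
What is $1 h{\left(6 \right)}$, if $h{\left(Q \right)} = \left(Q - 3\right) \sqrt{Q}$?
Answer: $3 \sqrt{6} \approx 7.3485$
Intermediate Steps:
$h{\left(Q \right)} = \sqrt{Q} \left(-3 + Q\right)$ ($h{\left(Q \right)} = \left(Q - 3\right) \sqrt{Q} = \left(-3 + Q\right) \sqrt{Q} = \sqrt{Q} \left(-3 + Q\right)$)
$1 h{\left(6 \right)} = 1 \sqrt{6} \left(-3 + 6\right) = 1 \sqrt{6} \cdot 3 = 1 \cdot 3 \sqrt{6} = 3 \sqrt{6}$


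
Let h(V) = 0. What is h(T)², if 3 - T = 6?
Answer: 0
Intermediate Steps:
T = -3 (T = 3 - 1*6 = 3 - 6 = -3)
h(T)² = 0² = 0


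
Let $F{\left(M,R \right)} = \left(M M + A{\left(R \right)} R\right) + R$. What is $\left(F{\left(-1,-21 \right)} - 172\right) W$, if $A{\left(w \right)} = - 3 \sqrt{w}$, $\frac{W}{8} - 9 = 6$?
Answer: $-23040 + 7560 i \sqrt{21} \approx -23040.0 + 34644.0 i$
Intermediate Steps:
$W = 120$ ($W = 72 + 8 \cdot 6 = 72 + 48 = 120$)
$F{\left(M,R \right)} = R + M^{2} - 3 R^{\frac{3}{2}}$ ($F{\left(M,R \right)} = \left(M M + - 3 \sqrt{R} R\right) + R = \left(M^{2} - 3 R^{\frac{3}{2}}\right) + R = R + M^{2} - 3 R^{\frac{3}{2}}$)
$\left(F{\left(-1,-21 \right)} - 172\right) W = \left(\left(-21 + \left(-1\right)^{2} - 3 \left(-21\right)^{\frac{3}{2}}\right) - 172\right) 120 = \left(\left(-21 + 1 - 3 \left(- 21 i \sqrt{21}\right)\right) - 172\right) 120 = \left(\left(-21 + 1 + 63 i \sqrt{21}\right) - 172\right) 120 = \left(\left(-20 + 63 i \sqrt{21}\right) - 172\right) 120 = \left(-192 + 63 i \sqrt{21}\right) 120 = -23040 + 7560 i \sqrt{21}$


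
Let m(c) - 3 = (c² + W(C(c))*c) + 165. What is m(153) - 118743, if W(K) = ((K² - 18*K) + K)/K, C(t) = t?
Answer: -74358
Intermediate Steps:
W(K) = (K² - 17*K)/K
m(c) = 168 + c² + c*(-17 + c) (m(c) = 3 + ((c² + (-17 + c)*c) + 165) = 3 + ((c² + c*(-17 + c)) + 165) = 3 + (165 + c² + c*(-17 + c)) = 168 + c² + c*(-17 + c))
m(153) - 118743 = (168 + 153² + 153*(-17 + 153)) - 118743 = (168 + 23409 + 153*136) - 118743 = (168 + 23409 + 20808) - 118743 = 44385 - 118743 = -74358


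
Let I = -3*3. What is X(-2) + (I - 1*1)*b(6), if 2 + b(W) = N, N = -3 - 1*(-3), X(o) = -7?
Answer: 13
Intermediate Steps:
N = 0 (N = -3 + 3 = 0)
b(W) = -2 (b(W) = -2 + 0 = -2)
I = -9
X(-2) + (I - 1*1)*b(6) = -7 + (-9 - 1*1)*(-2) = -7 + (-9 - 1)*(-2) = -7 - 10*(-2) = -7 + 20 = 13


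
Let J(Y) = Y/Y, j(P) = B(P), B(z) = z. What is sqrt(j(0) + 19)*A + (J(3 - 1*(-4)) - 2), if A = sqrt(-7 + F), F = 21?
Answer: -1 + sqrt(266) ≈ 15.310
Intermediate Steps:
j(P) = P
J(Y) = 1
A = sqrt(14) (A = sqrt(-7 + 21) = sqrt(14) ≈ 3.7417)
sqrt(j(0) + 19)*A + (J(3 - 1*(-4)) - 2) = sqrt(0 + 19)*sqrt(14) + (1 - 2) = sqrt(19)*sqrt(14) - 1 = sqrt(266) - 1 = -1 + sqrt(266)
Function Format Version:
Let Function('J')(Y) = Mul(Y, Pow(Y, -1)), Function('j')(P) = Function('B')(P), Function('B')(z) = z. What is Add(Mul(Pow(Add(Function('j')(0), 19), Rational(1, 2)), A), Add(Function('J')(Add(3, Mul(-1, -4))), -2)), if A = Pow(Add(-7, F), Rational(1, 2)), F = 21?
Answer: Add(-1, Pow(266, Rational(1, 2))) ≈ 15.310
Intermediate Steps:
Function('j')(P) = P
Function('J')(Y) = 1
A = Pow(14, Rational(1, 2)) (A = Pow(Add(-7, 21), Rational(1, 2)) = Pow(14, Rational(1, 2)) ≈ 3.7417)
Add(Mul(Pow(Add(Function('j')(0), 19), Rational(1, 2)), A), Add(Function('J')(Add(3, Mul(-1, -4))), -2)) = Add(Mul(Pow(Add(0, 19), Rational(1, 2)), Pow(14, Rational(1, 2))), Add(1, -2)) = Add(Mul(Pow(19, Rational(1, 2)), Pow(14, Rational(1, 2))), -1) = Add(Pow(266, Rational(1, 2)), -1) = Add(-1, Pow(266, Rational(1, 2)))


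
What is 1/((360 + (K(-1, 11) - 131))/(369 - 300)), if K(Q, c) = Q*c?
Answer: 69/218 ≈ 0.31651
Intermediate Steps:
1/((360 + (K(-1, 11) - 131))/(369 - 300)) = 1/((360 + (-1*11 - 131))/(369 - 300)) = 1/((360 + (-11 - 131))/69) = 1/((360 - 142)*(1/69)) = 1/(218*(1/69)) = 1/(218/69) = 69/218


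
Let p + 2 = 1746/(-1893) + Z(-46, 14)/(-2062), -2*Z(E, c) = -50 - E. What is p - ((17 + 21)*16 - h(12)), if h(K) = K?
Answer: -389636151/650561 ≈ -598.92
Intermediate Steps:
Z(E, c) = 25 + E/2 (Z(E, c) = -(-50 - E)/2 = 25 + E/2)
p = -1901795/650561 (p = -2 + (1746/(-1893) + (25 + (½)*(-46))/(-2062)) = -2 + (1746*(-1/1893) + (25 - 23)*(-1/2062)) = -2 + (-582/631 + 2*(-1/2062)) = -2 + (-582/631 - 1/1031) = -2 - 600673/650561 = -1901795/650561 ≈ -2.9233)
p - ((17 + 21)*16 - h(12)) = -1901795/650561 - ((17 + 21)*16 - 1*12) = -1901795/650561 - (38*16 - 12) = -1901795/650561 - (608 - 12) = -1901795/650561 - 1*596 = -1901795/650561 - 596 = -389636151/650561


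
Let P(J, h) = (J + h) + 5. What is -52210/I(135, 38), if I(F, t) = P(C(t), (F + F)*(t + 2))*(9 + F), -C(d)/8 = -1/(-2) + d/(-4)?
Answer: -26105/783144 ≈ -0.033334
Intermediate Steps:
C(d) = -4 + 2*d (C(d) = -8*(-1/(-2) + d/(-4)) = -8*(-1*(-½) + d*(-¼)) = -8*(½ - d/4) = -4 + 2*d)
P(J, h) = 5 + J + h
I(F, t) = (9 + F)*(1 + 2*t + 2*F*(2 + t)) (I(F, t) = (5 + (-4 + 2*t) + (F + F)*(t + 2))*(9 + F) = (5 + (-4 + 2*t) + (2*F)*(2 + t))*(9 + F) = (5 + (-4 + 2*t) + 2*F*(2 + t))*(9 + F) = (1 + 2*t + 2*F*(2 + t))*(9 + F) = (9 + F)*(1 + 2*t + 2*F*(2 + t)))
-52210/I(135, 38) = -52210*1/((9 + 135)*(1 + 2*38 + 2*135*(2 + 38))) = -52210*1/(144*(1 + 76 + 2*135*40)) = -52210*1/(144*(1 + 76 + 10800)) = -52210/(144*10877) = -52210/1566288 = -52210*1/1566288 = -26105/783144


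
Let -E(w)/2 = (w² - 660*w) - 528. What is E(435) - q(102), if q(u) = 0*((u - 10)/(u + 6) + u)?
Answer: 196806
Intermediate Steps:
q(u) = 0 (q(u) = 0*((-10 + u)/(6 + u) + u) = 0*(u + (-10 + u)/(6 + u)) = 0)
E(w) = 1056 - 2*w² + 1320*w (E(w) = -2*((w² - 660*w) - 528) = -2*(-528 + w² - 660*w) = 1056 - 2*w² + 1320*w)
E(435) - q(102) = (1056 - 2*435² + 1320*435) - 1*0 = (1056 - 2*189225 + 574200) + 0 = (1056 - 378450 + 574200) + 0 = 196806 + 0 = 196806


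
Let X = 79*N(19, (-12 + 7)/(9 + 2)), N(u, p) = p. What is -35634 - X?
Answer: -391579/11 ≈ -35598.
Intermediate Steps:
X = -395/11 (X = 79*((-12 + 7)/(9 + 2)) = 79*(-5/11) = -395/11 ≈ -35.909)
-35634 - X = -35634 - 1*(-395/11) = -35634 + 395/11 = -391579/11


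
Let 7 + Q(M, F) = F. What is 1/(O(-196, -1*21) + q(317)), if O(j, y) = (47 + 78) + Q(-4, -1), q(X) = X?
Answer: 1/434 ≈ 0.0023041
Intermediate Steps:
Q(M, F) = -7 + F
O(j, y) = 117 (O(j, y) = (47 + 78) + (-7 - 1) = 125 - 8 = 117)
1/(O(-196, -1*21) + q(317)) = 1/(117 + 317) = 1/434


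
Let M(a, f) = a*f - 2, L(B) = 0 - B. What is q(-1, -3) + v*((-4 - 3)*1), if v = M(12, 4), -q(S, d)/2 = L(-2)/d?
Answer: -962/3 ≈ -320.67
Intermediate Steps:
L(B) = -B
q(S, d) = -4/d (q(S, d) = -2*(-1*(-2))/d = -4/d)
M(a, f) = -2 + a*f
v = 46 (v = -2 + 12*4 = -2 + 48 = 46)
q(-1, -3) + v*((-4 - 3)*1) = -4/(-3) + 46*((-4 - 3)*1) = -4*(-⅓) + 46*(-7*1) = 4/3 + 46*(-7) = 4/3 - 322 = -962/3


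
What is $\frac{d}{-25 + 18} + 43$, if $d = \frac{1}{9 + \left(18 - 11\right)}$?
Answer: $\frac{4815}{112} \approx 42.991$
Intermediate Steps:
$d = \frac{1}{16}$ ($d = \frac{1}{9 + \left(18 - 11\right)} = \frac{1}{9 + 7} = \frac{1}{16} \approx 0.0625$)
$\frac{d}{-25 + 18} + 43 = \frac{1}{16 \left(-25 + 18\right)} + 43 = \frac{1}{16 \left(-7\right)} + 43 = \frac{1}{16} \left(- \frac{1}{7}\right) + 43 = - \frac{1}{112} + 43 = \frac{4815}{112}$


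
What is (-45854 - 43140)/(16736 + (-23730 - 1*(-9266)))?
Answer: -44497/1136 ≈ -39.170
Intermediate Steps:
(-45854 - 43140)/(16736 + (-23730 - 1*(-9266))) = -88994/(16736 + (-23730 + 9266)) = -88994/(16736 - 14464) = -88994/2272 = -88994*1/2272 = -44497/1136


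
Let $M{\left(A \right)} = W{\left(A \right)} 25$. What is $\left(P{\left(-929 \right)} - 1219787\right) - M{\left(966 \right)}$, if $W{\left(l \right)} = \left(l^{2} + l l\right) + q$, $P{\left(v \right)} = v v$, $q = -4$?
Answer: $-47014446$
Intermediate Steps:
$P{\left(v \right)} = v^{2}$
$W{\left(l \right)} = -4 + 2 l^{2}$ ($W{\left(l \right)} = \left(l^{2} + l l\right) - 4 = \left(l^{2} + l^{2}\right) - 4 = 2 l^{2} - 4 = -4 + 2 l^{2}$)
$M{\left(A \right)} = -100 + 50 A^{2}$ ($M{\left(A \right)} = \left(-4 + 2 A^{2}\right) 25 = -100 + 50 A^{2}$)
$\left(P{\left(-929 \right)} - 1219787\right) - M{\left(966 \right)} = \left(\left(-929\right)^{2} - 1219787\right) - \left(-100 + 50 \cdot 966^{2}\right) = \left(863041 - 1219787\right) - \left(-100 + 50 \cdot 933156\right) = -356746 - \left(-100 + 46657800\right) = -356746 - 46657700 = -47014446$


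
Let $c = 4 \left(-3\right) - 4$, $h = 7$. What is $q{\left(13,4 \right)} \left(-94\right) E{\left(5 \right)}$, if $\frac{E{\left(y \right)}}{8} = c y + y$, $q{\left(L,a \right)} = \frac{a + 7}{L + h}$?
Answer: $31020$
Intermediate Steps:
$c = -16$ ($c = -12 - 4 = -16$)
$q{\left(L,a \right)} = \frac{7 + a}{7 + L}$ ($q{\left(L,a \right)} = \frac{a + 7}{L + 7} = \frac{7 + a}{7 + L}$)
$E{\left(y \right)} = - 120 y$ ($E{\left(y \right)} = 8 \left(- 16 y + y\right) = 8 \left(- 15 y\right) = - 120 y$)
$q{\left(13,4 \right)} \left(-94\right) E{\left(5 \right)} = \frac{7 + 4}{7 + 13} \left(-94\right) \left(\left(-120\right) 5\right) = \frac{1}{20} \cdot 11 \left(-94\right) \left(-600\right) = \frac{11}{20} \left(-94\right) \left(-600\right) = \left(- \frac{517}{10}\right) \left(-600\right) = 31020$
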